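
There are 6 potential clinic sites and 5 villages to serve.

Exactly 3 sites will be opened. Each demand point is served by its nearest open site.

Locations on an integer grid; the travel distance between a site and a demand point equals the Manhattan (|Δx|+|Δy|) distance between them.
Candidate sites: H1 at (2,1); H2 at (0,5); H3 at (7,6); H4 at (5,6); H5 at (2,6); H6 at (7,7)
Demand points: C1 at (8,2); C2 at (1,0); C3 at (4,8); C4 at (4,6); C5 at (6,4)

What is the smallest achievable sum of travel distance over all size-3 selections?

Open {H1, H3, H4}.
  C1→H3 5, C2→H1 2, C3→H4 3, C4→H4 1, C5→H3 3  ⇒ total 14.
Compare {H1, H4, H6}: total 15.
Compare {H1, H2, H4}: total 16.
No size-3 selection does better; minimum is 14.

14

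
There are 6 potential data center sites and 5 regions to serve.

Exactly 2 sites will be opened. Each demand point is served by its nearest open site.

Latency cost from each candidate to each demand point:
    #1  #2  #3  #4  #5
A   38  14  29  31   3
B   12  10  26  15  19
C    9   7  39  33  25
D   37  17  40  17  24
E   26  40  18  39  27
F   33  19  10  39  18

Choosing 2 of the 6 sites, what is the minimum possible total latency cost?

Open {B, F}.
  #1→B 12, #2→B 10, #3→F 10, #4→B 15, #5→F 18  ⇒ total 65.
Compare {A, B}: total 66.
Compare {B, E}: total 74.
No size-2 selection does better; minimum is 65.

65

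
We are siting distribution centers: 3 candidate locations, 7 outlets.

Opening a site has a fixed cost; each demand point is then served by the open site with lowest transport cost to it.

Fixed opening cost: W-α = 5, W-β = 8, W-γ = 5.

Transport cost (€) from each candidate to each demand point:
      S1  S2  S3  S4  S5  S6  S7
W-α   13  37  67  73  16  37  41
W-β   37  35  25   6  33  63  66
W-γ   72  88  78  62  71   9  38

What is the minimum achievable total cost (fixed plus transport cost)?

Open {W-α, W-β, W-γ}: assign each demand point to its cheapest open site.
  S1→W-α 13, S2→W-β 35, S3→W-β 25, S4→W-β 6, S5→W-α 16, S6→W-γ 9, S7→W-γ 38
  transport cost 142, fixed 18 → total 160.
Compare {W-α, W-β}: transport cost 173 + fixed 13 = 186.
Compare {W-β, W-γ}: transport cost 183 + fixed 13 = 196.
Compare {W-α, W-γ}: transport cost 242 + fixed 10 = 252.
All other subsets cost ≥ 186. Minimum total cost: 160.

160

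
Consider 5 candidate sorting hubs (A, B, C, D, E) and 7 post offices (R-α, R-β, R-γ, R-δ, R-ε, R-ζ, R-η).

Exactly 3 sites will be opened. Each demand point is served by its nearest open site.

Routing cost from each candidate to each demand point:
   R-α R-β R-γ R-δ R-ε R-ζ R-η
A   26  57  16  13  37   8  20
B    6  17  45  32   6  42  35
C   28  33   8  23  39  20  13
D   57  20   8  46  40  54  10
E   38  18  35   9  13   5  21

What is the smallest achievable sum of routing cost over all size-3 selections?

Open {B, D, E}.
  R-α→B 6, R-β→B 17, R-γ→D 8, R-δ→E 9, R-ε→B 6, R-ζ→E 5, R-η→D 10  ⇒ total 61.
Compare {B, C, E}: total 64.
Compare {A, B, D}: total 68.
No size-3 selection does better; minimum is 61.

61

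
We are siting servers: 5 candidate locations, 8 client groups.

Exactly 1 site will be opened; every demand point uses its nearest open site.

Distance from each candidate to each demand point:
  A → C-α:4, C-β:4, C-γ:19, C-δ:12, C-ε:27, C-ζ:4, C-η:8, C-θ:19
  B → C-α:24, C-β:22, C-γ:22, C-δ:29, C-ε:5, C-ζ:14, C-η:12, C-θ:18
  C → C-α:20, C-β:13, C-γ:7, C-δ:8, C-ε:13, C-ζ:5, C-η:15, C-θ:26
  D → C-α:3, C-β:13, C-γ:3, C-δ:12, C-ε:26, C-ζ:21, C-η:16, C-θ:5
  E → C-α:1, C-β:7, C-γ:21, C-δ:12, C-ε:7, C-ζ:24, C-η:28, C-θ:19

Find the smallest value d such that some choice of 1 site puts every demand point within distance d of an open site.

26

Open {C}.
  Farthest demand point is C-θ at distance 26 (to C); all others are ≤ 26.
With {D} the worst case is 26.
With {A} the worst case is 27.
No size-1 selection achieves below 26.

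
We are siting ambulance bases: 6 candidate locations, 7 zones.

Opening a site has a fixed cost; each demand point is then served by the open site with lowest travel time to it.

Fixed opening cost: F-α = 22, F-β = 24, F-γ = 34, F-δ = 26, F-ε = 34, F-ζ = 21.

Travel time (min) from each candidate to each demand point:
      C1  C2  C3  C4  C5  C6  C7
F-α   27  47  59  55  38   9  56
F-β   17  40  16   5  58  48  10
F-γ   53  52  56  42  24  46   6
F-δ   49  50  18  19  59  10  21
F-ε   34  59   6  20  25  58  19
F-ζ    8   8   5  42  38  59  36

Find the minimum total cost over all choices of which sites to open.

150

Open {F-α, F-β, F-ζ}: assign each demand point to its cheapest open site.
  C1→F-ζ 8, C2→F-ζ 8, C3→F-ζ 5, C4→F-β 5, C5→F-α 38, C6→F-α 9, C7→F-β 10
  travel time 83, fixed 67 → total 150.
Compare {F-β, F-δ, F-ζ}: travel time 84 + fixed 71 = 155.
Compare {F-δ, F-ζ}: travel time 109 + fixed 47 = 156.
Compare {F-γ, F-δ, F-ζ}: travel time 80 + fixed 81 = 161.
All other subsets cost ≥ 155. Minimum total cost: 150.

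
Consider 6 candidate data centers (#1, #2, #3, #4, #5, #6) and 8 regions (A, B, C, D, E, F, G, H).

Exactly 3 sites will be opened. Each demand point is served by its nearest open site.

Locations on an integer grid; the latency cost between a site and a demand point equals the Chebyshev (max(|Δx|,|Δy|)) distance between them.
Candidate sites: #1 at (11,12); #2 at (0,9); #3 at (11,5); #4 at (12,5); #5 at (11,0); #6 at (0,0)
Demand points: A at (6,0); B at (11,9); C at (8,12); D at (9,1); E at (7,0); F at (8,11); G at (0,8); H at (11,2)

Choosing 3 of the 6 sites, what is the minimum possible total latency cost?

Open {#1, #2, #5}.
  A→#5 5, B→#1 3, C→#1 3, D→#5 2, E→#5 4, F→#1 3, G→#2 1, H→#5 2  ⇒ total 23.
Compare {#1, #2, #3}: total 27.
Compare {#1, #2, #4}: total 28.
No size-3 selection does better; minimum is 23.

23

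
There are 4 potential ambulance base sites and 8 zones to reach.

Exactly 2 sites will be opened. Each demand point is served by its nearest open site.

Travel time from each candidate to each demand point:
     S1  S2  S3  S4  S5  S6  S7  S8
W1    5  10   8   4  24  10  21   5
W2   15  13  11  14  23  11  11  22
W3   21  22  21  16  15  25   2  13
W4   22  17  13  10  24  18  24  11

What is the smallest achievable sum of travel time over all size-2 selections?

Open {W1, W3}.
  S1→W1 5, S2→W1 10, S3→W1 8, S4→W1 4, S5→W3 15, S6→W1 10, S7→W3 2, S8→W1 5  ⇒ total 59.
Compare {W1, W2}: total 76.
Compare {W1, W4}: total 87.
No size-2 selection does better; minimum is 59.

59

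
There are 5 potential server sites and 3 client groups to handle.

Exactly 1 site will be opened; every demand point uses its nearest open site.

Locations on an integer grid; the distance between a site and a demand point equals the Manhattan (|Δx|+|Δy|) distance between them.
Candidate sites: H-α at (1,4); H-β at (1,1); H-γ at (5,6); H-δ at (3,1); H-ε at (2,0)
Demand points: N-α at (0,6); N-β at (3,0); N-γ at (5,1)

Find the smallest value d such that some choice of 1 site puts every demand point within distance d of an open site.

Open {H-β}.
  Farthest demand point is N-α at distance 6 (to H-β); all others are ≤ 6.
With {H-α} the worst case is 7.
With {H-γ} the worst case is 8.
No size-1 selection achieves below 6.

6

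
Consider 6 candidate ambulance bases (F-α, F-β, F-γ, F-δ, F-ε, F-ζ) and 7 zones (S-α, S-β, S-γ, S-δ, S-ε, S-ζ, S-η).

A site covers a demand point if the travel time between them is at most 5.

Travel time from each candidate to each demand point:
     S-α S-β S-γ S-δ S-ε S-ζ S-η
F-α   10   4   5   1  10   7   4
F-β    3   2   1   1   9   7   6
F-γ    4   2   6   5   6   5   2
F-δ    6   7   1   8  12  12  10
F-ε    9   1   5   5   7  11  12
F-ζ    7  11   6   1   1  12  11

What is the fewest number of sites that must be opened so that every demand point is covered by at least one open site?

3

Coverage sets (demand points within 5 of each site):
  F-α: {S-β, S-γ, S-δ, S-η}
  F-β: {S-α, S-β, S-γ, S-δ}
  F-γ: {S-α, S-β, S-δ, S-ζ, S-η}
  F-δ: {S-γ}
  F-ε: {S-β, S-γ, S-δ}
  F-ζ: {S-δ, S-ε}
No 2 sites suffice: every size-2 union leaves at least one demand point uncovered.
But {F-α, F-γ, F-ζ} covers everything, so the minimum is 3.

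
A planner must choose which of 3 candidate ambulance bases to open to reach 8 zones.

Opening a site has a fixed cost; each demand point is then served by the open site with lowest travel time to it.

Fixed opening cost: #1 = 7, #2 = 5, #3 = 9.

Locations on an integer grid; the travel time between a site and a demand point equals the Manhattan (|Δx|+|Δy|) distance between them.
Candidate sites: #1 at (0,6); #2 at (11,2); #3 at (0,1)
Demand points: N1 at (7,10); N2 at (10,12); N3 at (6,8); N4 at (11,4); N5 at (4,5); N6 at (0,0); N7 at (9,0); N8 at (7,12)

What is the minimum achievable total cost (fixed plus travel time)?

Open {#1, #2}: assign each demand point to its cheapest open site.
  N1→#1 11, N2→#2 11, N3→#1 8, N4→#2 2, N5→#1 5, N6→#1 6, N7→#2 4, N8→#1 13
  travel time 60, fixed 12 → total 72.
Compare {#1, #2, #3}: travel time 55 + fixed 21 = 76.
Compare {#2, #3}: travel time 63 + fixed 14 = 77.
Compare {#2}: travel time 77 + fixed 5 = 82.
All other subsets cost ≥ 76. Minimum total cost: 72.

72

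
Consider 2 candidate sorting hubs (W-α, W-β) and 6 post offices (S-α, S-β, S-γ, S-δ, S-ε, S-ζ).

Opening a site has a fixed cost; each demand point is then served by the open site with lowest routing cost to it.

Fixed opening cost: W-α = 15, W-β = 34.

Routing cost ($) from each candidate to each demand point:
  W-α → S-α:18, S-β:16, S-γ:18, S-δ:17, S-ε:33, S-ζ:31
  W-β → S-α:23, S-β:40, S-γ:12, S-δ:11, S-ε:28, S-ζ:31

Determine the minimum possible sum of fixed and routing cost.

148

Open {W-α}: assign each demand point to its cheapest open site.
  S-α→W-α 18, S-β→W-α 16, S-γ→W-α 18, S-δ→W-α 17, S-ε→W-α 33, S-ζ→W-α 31
  routing cost 133, fixed 15 → total 148.
Compare {W-α, W-β}: routing cost 116 + fixed 49 = 165.
Compare {W-β}: routing cost 145 + fixed 34 = 179.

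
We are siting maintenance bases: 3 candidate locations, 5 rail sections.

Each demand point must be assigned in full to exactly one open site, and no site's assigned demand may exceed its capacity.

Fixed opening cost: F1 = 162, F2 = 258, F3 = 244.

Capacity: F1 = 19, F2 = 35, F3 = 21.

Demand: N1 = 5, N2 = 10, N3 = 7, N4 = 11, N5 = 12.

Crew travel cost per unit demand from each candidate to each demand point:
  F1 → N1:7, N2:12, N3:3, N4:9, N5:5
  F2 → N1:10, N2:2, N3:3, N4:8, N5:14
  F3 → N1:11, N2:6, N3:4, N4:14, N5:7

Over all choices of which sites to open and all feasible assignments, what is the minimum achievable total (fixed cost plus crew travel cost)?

Open {F1, F2}; cheapest assignment that respects the capacities:
  F1 (cap 19, load 17): N1, N5 — cost 5×7 + 12×5 = 95
  F2 (cap 35, load 28): N2, N3, N4 — cost 10×2 + 7×3 + 11×8 = 129
  Shipping 224, fixed 420 → total 644.
  Any other capacity-feasible assignment to {F1, F2} ships for at least 224.
Compare {F2, F3}: its best feasible assignment gives total 765.
Compare {F1, F2, F3}: its best feasible assignment gives total 888.
Every other set of open sites that can feasibly serve all demand totals ≥ 765 even under its best assignment. Minimum: 644.

644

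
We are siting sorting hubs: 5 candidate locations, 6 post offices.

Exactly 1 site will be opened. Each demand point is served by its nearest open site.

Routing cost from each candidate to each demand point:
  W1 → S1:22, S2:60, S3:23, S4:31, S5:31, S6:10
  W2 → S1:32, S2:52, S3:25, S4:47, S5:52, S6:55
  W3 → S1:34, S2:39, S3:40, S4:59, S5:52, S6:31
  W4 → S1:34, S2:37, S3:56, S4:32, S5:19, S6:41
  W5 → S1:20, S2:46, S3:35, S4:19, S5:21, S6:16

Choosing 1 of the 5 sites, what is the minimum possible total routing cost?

Open {W5}.
  S1→W5 20, S2→W5 46, S3→W5 35, S4→W5 19, S5→W5 21, S6→W5 16  ⇒ total 157.
Compare {W1}: total 177.
Compare {W4}: total 219.
No size-1 selection does better; minimum is 157.

157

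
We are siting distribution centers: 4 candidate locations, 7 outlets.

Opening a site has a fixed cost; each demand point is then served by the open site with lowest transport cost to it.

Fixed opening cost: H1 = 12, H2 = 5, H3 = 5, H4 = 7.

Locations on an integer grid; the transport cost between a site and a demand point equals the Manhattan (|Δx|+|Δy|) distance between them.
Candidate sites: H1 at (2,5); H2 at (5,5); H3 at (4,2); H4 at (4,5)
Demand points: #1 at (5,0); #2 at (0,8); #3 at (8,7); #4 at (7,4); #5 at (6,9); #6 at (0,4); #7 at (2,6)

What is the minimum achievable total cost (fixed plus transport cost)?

41

Open {H2}: assign each demand point to its cheapest open site.
  #1→H2 5, #2→H2 8, #3→H2 5, #4→H2 3, #5→H2 5, #6→H2 6, #7→H2 4
  transport cost 36, fixed 5 → total 41.
Compare {H4}: transport cost 37 + fixed 7 = 44.
Compare {H1, H2}: transport cost 27 + fixed 17 = 44.
Compare {H2, H3}: transport cost 34 + fixed 10 = 44.
All other subsets cost ≥ 44. Minimum total cost: 41.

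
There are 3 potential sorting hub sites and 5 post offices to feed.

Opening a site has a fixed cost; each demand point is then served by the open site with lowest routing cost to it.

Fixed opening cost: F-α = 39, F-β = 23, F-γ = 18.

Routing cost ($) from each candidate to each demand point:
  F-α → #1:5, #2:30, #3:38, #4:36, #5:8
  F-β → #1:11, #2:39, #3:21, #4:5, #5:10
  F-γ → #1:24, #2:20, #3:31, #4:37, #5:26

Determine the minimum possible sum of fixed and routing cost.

Open {F-β, F-γ}: assign each demand point to its cheapest open site.
  #1→F-β 11, #2→F-γ 20, #3→F-β 21, #4→F-β 5, #5→F-β 10
  routing cost 67, fixed 41 → total 108.
Compare {F-β}: routing cost 86 + fixed 23 = 109.
Compare {F-α, F-β}: routing cost 69 + fixed 62 = 131.
Compare {F-α, F-β, F-γ}: routing cost 59 + fixed 80 = 139.
All other subsets cost ≥ 109. Minimum total cost: 108.

108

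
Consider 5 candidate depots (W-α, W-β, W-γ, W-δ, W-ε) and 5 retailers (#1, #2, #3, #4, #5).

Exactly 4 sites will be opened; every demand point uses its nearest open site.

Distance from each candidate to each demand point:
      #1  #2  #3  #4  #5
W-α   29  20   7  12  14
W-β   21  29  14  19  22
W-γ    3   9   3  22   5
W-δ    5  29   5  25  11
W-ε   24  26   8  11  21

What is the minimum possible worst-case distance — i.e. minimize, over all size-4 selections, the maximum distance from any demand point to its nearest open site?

11

Open {W-α, W-β, W-γ, W-ε}.
  Farthest demand point is #4 at distance 11 (to W-ε); all others are ≤ 11.
With {W-α, W-γ, W-δ, W-ε} the worst case is 11.
With {W-β, W-γ, W-δ, W-ε} the worst case is 11.
No size-4 selection achieves below 11.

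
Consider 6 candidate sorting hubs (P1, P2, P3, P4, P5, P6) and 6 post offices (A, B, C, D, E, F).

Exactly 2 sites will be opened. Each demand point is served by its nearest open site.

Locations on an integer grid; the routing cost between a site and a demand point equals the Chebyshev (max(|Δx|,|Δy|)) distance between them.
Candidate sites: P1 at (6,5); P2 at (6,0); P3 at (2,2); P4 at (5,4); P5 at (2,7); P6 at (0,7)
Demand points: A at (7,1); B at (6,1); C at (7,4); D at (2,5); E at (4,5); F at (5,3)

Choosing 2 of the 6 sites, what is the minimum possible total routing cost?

Open {P2, P4}.
  A→P2 1, B→P2 1, C→P4 2, D→P4 3, E→P4 1, F→P4 1  ⇒ total 9.
Compare {P1, P2}: total 11.
Compare {P1, P4}: total 12.
No size-2 selection does better; minimum is 9.

9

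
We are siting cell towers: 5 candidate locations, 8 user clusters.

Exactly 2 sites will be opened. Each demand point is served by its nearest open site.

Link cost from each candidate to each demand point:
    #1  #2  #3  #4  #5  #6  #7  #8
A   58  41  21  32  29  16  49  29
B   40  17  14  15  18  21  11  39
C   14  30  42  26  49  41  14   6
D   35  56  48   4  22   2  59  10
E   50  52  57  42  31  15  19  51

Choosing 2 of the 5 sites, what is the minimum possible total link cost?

Open {B, D}.
  #1→D 35, #2→B 17, #3→B 14, #4→D 4, #5→B 18, #6→D 2, #7→B 11, #8→D 10  ⇒ total 111.
Compare {B, C}: total 116.
Compare {C, D}: total 134.
No size-2 selection does better; minimum is 111.

111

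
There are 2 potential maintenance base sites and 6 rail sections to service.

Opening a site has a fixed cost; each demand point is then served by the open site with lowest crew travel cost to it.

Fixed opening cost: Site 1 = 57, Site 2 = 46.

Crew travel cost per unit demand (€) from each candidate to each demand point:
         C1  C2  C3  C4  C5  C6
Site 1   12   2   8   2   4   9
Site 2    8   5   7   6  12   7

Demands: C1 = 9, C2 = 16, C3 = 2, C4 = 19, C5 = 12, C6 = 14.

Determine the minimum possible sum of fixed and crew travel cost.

405

Open {Site 1, Site 2}: assign each demand point to its cheapest open site.
  C1→Site 2 9×8=72, C2→Site 1 16×2=32, C3→Site 2 2×7=14, C4→Site 1 19×2=38, C5→Site 1 12×4=48, C6→Site 2 14×7=98
  crew travel cost 302, fixed 103 → total 405.
Compare {Site 1}: crew travel cost 368 + fixed 57 = 425.
Compare {Site 2}: crew travel cost 522 + fixed 46 = 568.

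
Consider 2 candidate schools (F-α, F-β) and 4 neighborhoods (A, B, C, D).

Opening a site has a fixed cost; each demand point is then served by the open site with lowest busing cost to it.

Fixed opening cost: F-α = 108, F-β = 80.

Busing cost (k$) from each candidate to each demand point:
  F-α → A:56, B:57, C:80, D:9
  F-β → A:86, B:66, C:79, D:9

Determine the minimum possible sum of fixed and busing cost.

Open {F-α}: assign each demand point to its cheapest open site.
  A→F-α 56, B→F-α 57, C→F-α 80, D→F-α 9
  busing cost 202, fixed 108 → total 310.
Compare {F-β}: busing cost 240 + fixed 80 = 320.
Compare {F-α, F-β}: busing cost 201 + fixed 188 = 389.

310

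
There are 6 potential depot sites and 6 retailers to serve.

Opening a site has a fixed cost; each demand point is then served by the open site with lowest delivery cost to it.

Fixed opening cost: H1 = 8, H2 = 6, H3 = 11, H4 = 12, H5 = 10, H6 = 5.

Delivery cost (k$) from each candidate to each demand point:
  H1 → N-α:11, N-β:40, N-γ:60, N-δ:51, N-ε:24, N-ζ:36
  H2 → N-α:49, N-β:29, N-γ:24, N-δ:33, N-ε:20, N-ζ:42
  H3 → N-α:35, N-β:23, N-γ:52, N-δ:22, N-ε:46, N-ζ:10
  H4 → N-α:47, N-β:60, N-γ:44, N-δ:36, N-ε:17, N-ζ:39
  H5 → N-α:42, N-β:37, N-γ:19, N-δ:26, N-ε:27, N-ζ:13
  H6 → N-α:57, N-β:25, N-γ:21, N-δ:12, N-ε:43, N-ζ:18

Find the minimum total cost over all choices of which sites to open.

124

Open {H1, H6}: assign each demand point to its cheapest open site.
  N-α→H1 11, N-β→H6 25, N-γ→H6 21, N-δ→H6 12, N-ε→H1 24, N-ζ→H6 18
  delivery cost 111, fixed 13 → total 124.
Compare {H1, H3, H6}: delivery cost 101 + fixed 24 = 125.
Compare {H1, H2, H6}: delivery cost 107 + fixed 19 = 126.
Compare {H1, H5, H6}: delivery cost 104 + fixed 23 = 127.
All other subsets cost ≥ 125. Minimum total cost: 124.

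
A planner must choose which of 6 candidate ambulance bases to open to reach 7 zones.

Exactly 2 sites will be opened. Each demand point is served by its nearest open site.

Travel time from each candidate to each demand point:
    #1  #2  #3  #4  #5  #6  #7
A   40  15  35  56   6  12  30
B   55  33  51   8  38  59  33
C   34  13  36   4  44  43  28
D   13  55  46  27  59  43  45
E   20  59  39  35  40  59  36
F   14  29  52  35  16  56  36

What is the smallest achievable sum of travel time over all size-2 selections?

Open {A, C}.
  #1→C 34, #2→C 13, #3→A 35, #4→C 4, #5→A 6, #6→A 12, #7→C 28  ⇒ total 132.
Compare {A, D}: total 138.
Compare {A, B}: total 146.
No size-2 selection does better; minimum is 132.

132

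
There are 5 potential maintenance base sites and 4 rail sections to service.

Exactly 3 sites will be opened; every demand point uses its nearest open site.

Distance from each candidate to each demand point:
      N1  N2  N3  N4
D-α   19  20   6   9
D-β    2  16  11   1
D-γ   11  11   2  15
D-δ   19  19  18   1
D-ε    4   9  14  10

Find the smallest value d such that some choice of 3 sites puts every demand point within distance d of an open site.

Open {D-α, D-β, D-ε}.
  Farthest demand point is N2 at distance 9 (to D-ε); all others are ≤ 9.
With {D-α, D-γ, D-ε} the worst case is 9.
With {D-α, D-δ, D-ε} the worst case is 9.
No size-3 selection achieves below 9.

9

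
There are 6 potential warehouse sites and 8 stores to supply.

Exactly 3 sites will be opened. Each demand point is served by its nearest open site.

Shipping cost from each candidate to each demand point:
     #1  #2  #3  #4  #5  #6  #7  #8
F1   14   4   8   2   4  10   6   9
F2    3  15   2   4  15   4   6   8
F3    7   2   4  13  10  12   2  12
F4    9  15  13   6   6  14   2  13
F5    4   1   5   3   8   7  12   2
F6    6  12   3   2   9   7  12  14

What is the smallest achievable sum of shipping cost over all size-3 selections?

Open {F2, F4, F5}.
  #1→F2 3, #2→F5 1, #3→F2 2, #4→F5 3, #5→F4 6, #6→F2 4, #7→F4 2, #8→F5 2  ⇒ total 23.
Compare {F1, F2, F5}: total 24.
Compare {F2, F3, F5}: total 25.
No size-3 selection does better; minimum is 23.

23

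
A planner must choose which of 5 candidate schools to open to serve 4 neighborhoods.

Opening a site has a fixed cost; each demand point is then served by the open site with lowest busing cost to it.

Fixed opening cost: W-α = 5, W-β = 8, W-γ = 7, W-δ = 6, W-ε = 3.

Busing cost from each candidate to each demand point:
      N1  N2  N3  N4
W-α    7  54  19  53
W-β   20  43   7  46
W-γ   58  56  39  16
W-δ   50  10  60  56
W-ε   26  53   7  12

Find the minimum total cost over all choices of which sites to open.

Open {W-α, W-δ, W-ε}: assign each demand point to its cheapest open site.
  N1→W-α 7, N2→W-δ 10, N3→W-ε 7, N4→W-ε 12
  busing cost 36, fixed 14 → total 50.
Compare {W-α, W-γ, W-δ, W-ε}: busing cost 36 + fixed 21 = 57.
Compare {W-α, W-β, W-δ, W-ε}: busing cost 36 + fixed 22 = 58.
Compare {W-δ, W-ε}: busing cost 55 + fixed 9 = 64.
All other subsets cost ≥ 57. Minimum total cost: 50.

50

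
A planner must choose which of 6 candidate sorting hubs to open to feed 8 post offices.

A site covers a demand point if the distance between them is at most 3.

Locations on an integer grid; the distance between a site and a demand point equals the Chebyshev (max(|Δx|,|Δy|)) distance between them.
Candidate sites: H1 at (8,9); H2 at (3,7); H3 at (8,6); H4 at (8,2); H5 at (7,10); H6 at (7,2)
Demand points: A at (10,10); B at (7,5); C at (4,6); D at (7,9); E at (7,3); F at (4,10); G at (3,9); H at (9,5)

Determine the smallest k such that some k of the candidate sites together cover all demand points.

Coverage sets (demand points within 3 of each site):
  H1: {A, D}
  H2: {C, F, G}
  H3: {B, D, E, H}
  H4: {B, E, H}
  H5: {A, D, F}
  H6: {B, E, H}
No 2 sites suffice: every size-2 union leaves at least one demand point uncovered.
But {H1, H2, H3} covers everything, so the minimum is 3.

3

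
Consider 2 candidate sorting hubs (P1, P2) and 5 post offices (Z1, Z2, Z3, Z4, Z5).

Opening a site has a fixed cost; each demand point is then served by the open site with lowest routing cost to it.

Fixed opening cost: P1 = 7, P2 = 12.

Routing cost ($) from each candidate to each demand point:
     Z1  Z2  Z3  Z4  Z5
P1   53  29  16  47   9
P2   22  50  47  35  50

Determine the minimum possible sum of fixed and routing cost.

130

Open {P1, P2}: assign each demand point to its cheapest open site.
  Z1→P2 22, Z2→P1 29, Z3→P1 16, Z4→P2 35, Z5→P1 9
  routing cost 111, fixed 19 → total 130.
Compare {P1}: routing cost 154 + fixed 7 = 161.
Compare {P2}: routing cost 204 + fixed 12 = 216.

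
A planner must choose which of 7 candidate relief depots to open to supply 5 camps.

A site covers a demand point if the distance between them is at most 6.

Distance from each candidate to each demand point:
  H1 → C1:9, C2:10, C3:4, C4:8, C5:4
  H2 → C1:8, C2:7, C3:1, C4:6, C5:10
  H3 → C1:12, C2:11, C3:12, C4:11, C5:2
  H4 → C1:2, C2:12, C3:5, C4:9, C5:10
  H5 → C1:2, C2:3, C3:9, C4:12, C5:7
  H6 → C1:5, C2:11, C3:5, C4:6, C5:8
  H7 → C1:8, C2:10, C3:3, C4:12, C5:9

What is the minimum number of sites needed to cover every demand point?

Coverage sets (demand points within 6 of each site):
  H1: {C3, C5}
  H2: {C3, C4}
  H3: {C5}
  H4: {C1, C3}
  H5: {C1, C2}
  H6: {C1, C3, C4}
  H7: {C3}
No 2 sites suffice: every size-2 union leaves at least one demand point uncovered.
But {H1, H2, H5} covers everything, so the minimum is 3.

3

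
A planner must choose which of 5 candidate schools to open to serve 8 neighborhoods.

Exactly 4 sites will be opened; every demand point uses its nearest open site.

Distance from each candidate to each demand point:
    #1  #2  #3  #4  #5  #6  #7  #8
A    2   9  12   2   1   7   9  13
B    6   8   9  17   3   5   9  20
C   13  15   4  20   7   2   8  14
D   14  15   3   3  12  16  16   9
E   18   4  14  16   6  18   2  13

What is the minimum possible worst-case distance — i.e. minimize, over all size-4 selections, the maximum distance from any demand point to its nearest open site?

Open {A, B, C, D}.
  Farthest demand point is #8 at distance 9 (to D); all others are ≤ 9.
With {A, B, D, E} the worst case is 9.
With {A, C, D, E} the worst case is 9.
No size-4 selection achieves below 9.

9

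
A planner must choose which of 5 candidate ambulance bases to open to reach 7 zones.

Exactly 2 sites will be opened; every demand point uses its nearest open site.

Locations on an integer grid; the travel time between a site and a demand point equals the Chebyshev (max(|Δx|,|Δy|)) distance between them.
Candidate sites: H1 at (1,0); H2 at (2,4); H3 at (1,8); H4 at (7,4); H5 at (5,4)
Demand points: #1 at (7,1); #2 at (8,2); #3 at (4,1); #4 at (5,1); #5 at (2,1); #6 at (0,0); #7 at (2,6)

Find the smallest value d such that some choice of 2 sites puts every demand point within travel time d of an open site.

Open {H1, H5}.
  Farthest demand point is #1 at travel time 3 (to H5); all others are ≤ 3.
With {H2, H4} the worst case is 4.
With {H2, H5} the worst case is 4.
No size-2 selection achieves below 3.

3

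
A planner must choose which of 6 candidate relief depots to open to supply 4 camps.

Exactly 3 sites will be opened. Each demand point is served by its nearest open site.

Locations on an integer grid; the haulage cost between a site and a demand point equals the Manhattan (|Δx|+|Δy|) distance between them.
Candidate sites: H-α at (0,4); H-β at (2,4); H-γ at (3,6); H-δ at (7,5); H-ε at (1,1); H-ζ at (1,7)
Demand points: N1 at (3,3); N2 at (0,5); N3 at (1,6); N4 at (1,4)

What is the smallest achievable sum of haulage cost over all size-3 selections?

Open {H-α, H-β, H-ζ}.
  N1→H-β 2, N2→H-α 1, N3→H-ζ 1, N4→H-α 1  ⇒ total 5.
Compare {H-α, H-β, H-γ}: total 6.
Compare {H-α, H-γ, H-ζ}: total 6.
No size-3 selection does better; minimum is 5.

5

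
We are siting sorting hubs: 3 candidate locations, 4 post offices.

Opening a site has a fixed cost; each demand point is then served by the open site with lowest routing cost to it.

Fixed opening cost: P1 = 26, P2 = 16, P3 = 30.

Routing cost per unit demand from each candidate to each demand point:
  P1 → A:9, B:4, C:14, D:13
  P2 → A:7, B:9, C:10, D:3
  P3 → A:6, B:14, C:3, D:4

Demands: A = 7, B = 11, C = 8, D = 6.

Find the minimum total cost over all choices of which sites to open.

Open {P1, P3}: assign each demand point to its cheapest open site.
  A→P3 7×6=42, B→P1 11×4=44, C→P3 8×3=24, D→P3 6×4=24
  routing cost 134, fixed 56 → total 190.
Compare {P1, P2, P3}: routing cost 128 + fixed 72 = 200.
Compare {P2, P3}: routing cost 183 + fixed 46 = 229.
Compare {P1, P2}: routing cost 191 + fixed 42 = 233.
All other subsets cost ≥ 200. Minimum total cost: 190.

190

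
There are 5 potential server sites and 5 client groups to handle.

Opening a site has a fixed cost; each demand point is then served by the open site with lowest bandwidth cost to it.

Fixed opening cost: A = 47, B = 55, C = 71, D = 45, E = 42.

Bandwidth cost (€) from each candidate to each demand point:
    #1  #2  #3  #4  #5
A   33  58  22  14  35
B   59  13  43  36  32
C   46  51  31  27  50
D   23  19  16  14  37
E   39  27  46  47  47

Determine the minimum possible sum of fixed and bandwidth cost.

Open {D}: assign each demand point to its cheapest open site.
  #1→D 23, #2→D 19, #3→D 16, #4→D 14, #5→D 37
  bandwidth cost 109, fixed 45 → total 154.
Compare {D, E}: bandwidth cost 109 + fixed 87 = 196.
Compare {B, D}: bandwidth cost 98 + fixed 100 = 198.
Compare {A, D}: bandwidth cost 107 + fixed 92 = 199.
All other subsets cost ≥ 196. Minimum total cost: 154.

154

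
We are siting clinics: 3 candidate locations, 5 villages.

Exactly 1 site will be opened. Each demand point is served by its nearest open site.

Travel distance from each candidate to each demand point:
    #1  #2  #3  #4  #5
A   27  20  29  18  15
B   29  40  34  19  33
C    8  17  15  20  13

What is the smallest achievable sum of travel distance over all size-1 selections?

73

Open {C}.
  #1→C 8, #2→C 17, #3→C 15, #4→C 20, #5→C 13  ⇒ total 73.
Compare {A}: total 109.
Compare {B}: total 155.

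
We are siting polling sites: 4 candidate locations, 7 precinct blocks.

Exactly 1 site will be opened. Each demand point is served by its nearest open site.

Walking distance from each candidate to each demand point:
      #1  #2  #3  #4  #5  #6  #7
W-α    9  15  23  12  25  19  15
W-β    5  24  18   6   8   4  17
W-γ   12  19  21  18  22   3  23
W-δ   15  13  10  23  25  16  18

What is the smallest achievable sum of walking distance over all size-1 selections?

82

Open {W-β}.
  #1→W-β 5, #2→W-β 24, #3→W-β 18, #4→W-β 6, #5→W-β 8, #6→W-β 4, #7→W-β 17  ⇒ total 82.
Compare {W-α}: total 118.
Compare {W-γ}: total 118.
No size-1 selection does better; minimum is 82.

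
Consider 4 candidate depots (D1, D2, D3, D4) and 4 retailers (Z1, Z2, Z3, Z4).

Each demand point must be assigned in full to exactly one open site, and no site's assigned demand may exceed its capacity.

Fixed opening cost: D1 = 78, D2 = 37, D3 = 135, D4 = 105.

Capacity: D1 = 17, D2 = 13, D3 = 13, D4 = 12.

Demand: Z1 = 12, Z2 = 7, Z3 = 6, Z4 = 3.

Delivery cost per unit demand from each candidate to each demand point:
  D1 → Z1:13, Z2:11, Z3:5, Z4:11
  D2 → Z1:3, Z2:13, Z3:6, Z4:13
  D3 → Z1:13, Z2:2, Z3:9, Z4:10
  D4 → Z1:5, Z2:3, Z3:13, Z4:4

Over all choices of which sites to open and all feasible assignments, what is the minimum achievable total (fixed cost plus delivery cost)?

291

Open {D1, D2}; cheapest assignment that respects the capacities:
  D1 (cap 17, load 16): Z2, Z3, Z4 — cost 7×11 + 6×5 + 3×11 = 140
  D2 (cap 13, load 12): Z1 — cost 12×3 = 36
  Shipping 176, fixed 115 → total 291.
  Any other capacity-feasible assignment to {D1, D2} ships for at least 176.
Compare {D1, D2, D4}: its best feasible assignment gives total 319.
Compare {D1, D2, D3}: its best feasible assignment gives total 360.
Every other set of open sites that can feasibly serve all demand totals ≥ 319 even under its best assignment. Minimum: 291.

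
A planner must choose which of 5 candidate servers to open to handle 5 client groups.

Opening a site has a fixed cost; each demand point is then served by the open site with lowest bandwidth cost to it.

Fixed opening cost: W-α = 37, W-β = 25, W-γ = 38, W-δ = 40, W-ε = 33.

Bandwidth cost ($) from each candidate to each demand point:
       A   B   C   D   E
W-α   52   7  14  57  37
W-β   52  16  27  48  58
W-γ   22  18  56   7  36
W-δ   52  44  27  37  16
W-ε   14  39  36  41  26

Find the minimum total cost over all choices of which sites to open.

161

Open {W-α, W-γ}: assign each demand point to its cheapest open site.
  A→W-γ 22, B→W-α 7, C→W-α 14, D→W-γ 7, E→W-γ 36
  bandwidth cost 86, fixed 75 → total 161.
Compare {W-γ, W-δ}: bandwidth cost 90 + fixed 78 = 168.
Compare {W-β, W-γ}: bandwidth cost 108 + fixed 63 = 171.
Compare {W-α, W-ε}: bandwidth cost 102 + fixed 70 = 172.
All other subsets cost ≥ 168. Minimum total cost: 161.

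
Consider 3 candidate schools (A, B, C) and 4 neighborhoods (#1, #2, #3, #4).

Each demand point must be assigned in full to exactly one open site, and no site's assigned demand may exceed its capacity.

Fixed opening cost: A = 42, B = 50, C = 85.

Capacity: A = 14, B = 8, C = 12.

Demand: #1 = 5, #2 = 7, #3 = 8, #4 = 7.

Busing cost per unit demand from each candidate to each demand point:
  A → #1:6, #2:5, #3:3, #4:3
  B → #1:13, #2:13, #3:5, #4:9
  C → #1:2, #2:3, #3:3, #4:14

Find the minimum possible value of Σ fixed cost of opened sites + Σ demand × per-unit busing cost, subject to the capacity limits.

Open {A, B, C}; cheapest assignment that respects the capacities:
  A (cap 14, load 7): #4 — cost 7×3 = 21
  B (cap 8, load 8): #3 — cost 8×5 = 40
  C (cap 12, load 12): #1, #2 — cost 5×2 + 7×3 = 31
  Shipping 92, fixed 177 → total 269.
  Any other capacity-feasible assignment to {A, B, C} ships for at least 92.
Total demand is 27 and no other set of sites has combined capacity ≥ 27, so {A, B, C} is the only feasible choice of open sites. Minimum: 269.

269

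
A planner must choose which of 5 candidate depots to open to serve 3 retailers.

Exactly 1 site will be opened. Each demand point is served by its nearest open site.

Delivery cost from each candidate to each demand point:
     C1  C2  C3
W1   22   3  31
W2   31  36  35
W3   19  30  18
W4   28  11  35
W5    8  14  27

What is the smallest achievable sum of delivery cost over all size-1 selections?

Open {W5}.
  C1→W5 8, C2→W5 14, C3→W5 27  ⇒ total 49.
Compare {W1}: total 56.
Compare {W3}: total 67.
No size-1 selection does better; minimum is 49.

49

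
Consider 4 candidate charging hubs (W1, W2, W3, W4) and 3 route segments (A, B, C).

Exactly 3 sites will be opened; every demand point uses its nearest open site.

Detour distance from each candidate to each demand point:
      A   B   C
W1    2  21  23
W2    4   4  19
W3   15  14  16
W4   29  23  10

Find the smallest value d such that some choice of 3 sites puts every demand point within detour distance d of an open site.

10

Open {W1, W2, W4}.
  Farthest demand point is C at detour distance 10 (to W4); all others are ≤ 10.
With {W2, W3, W4} the worst case is 10.
With {W1, W3, W4} the worst case is 14.
No size-3 selection achieves below 10.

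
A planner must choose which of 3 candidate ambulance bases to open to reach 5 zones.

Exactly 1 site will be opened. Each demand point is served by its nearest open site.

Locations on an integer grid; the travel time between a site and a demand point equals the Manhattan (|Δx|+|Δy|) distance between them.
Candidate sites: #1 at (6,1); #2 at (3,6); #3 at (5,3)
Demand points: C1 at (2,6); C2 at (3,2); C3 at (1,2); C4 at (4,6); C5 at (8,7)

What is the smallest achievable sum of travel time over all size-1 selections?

Open {#2}.
  C1→#2 1, C2→#2 4, C3→#2 6, C4→#2 1, C5→#2 6  ⇒ total 18.
Compare {#3}: total 25.
Compare {#1}: total 34.

18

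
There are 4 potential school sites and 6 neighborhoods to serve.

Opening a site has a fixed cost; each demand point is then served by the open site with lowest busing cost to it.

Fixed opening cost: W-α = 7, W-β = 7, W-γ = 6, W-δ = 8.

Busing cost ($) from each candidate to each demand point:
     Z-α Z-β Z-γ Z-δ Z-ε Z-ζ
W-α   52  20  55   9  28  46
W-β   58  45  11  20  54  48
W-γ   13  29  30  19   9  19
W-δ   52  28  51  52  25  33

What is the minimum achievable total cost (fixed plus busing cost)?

Open {W-α, W-β, W-γ}: assign each demand point to its cheapest open site.
  Z-α→W-γ 13, Z-β→W-α 20, Z-γ→W-β 11, Z-δ→W-α 9, Z-ε→W-γ 9, Z-ζ→W-γ 19
  busing cost 81, fixed 20 → total 101.
Compare {W-α, W-β, W-γ, W-δ}: busing cost 81 + fixed 28 = 109.
Compare {W-α, W-γ}: busing cost 100 + fixed 13 = 113.
Compare {W-β, W-γ}: busing cost 100 + fixed 13 = 113.
All other subsets cost ≥ 109. Minimum total cost: 101.

101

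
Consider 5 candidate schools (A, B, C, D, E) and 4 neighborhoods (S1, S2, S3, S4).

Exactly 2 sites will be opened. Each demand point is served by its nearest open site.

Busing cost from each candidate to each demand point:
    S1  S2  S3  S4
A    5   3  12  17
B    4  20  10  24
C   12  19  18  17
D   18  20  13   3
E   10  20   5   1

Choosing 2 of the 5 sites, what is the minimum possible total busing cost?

Open {A, E}.
  S1→A 5, S2→A 3, S3→E 5, S4→E 1  ⇒ total 14.
Compare {A, D}: total 23.
Compare {B, E}: total 30.
No size-2 selection does better; minimum is 14.

14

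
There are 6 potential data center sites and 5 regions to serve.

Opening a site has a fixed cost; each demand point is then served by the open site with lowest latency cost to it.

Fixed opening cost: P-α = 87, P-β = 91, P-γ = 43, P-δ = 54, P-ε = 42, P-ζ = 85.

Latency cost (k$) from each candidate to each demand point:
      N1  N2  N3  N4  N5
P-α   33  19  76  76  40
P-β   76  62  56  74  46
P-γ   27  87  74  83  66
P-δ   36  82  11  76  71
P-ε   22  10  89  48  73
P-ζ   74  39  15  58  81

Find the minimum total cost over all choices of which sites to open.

Open {P-δ, P-ε}: assign each demand point to its cheapest open site.
  N1→P-ε 22, N2→P-ε 10, N3→P-δ 11, N4→P-ε 48, N5→P-δ 71
  latency cost 162, fixed 96 → total 258.
Compare {P-ε}: latency cost 242 + fixed 42 = 284.
Compare {P-ε, P-ζ}: latency cost 168 + fixed 127 = 295.
Compare {P-γ, P-δ, P-ε}: latency cost 157 + fixed 139 = 296.
All other subsets cost ≥ 284. Minimum total cost: 258.

258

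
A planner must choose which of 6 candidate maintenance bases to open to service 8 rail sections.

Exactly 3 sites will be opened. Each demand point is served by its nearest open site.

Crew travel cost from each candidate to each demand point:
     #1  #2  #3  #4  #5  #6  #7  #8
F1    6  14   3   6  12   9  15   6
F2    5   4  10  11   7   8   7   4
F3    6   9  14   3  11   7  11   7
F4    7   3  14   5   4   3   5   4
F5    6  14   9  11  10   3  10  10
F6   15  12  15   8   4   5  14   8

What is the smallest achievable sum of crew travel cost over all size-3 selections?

31

Open {F1, F3, F4}.
  #1→F1 6, #2→F4 3, #3→F1 3, #4→F3 3, #5→F4 4, #6→F4 3, #7→F4 5, #8→F4 4  ⇒ total 31.
Compare {F1, F2, F4}: total 32.
Compare {F1, F4, F5}: total 33.
No size-3 selection does better; minimum is 31.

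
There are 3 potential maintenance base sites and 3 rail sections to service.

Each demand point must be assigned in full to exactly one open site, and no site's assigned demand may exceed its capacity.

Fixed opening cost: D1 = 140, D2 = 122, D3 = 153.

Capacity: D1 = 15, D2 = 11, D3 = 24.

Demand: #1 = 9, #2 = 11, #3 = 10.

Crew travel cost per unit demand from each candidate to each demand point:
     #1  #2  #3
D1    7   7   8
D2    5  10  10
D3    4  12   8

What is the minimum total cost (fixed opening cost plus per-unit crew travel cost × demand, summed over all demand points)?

486

Open {D1, D3}; cheapest assignment that respects the capacities:
  D1 (cap 15, load 11): #2 — cost 11×7 = 77
  D3 (cap 24, load 19): #1, #3 — cost 9×4 + 10×8 = 116
  Shipping 193, fixed 293 → total 486.
  Any other capacity-feasible assignment to {D1, D3} ships for at least 193.
Compare {D2, D3}: its best feasible assignment gives total 501.
Compare {D1, D2, D3}: its best feasible assignment gives total 608.
Every other set of open sites that can feasibly serve all demand totals ≥ 501 even under its best assignment. Minimum: 486.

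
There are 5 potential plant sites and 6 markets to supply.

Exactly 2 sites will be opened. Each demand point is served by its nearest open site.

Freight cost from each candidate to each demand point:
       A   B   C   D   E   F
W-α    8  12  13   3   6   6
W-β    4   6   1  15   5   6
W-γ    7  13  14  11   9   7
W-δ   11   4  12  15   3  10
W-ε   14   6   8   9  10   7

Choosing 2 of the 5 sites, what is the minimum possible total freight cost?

25

Open {W-α, W-β}.
  A→W-β 4, B→W-β 6, C→W-β 1, D→W-α 3, E→W-β 5, F→W-α 6  ⇒ total 25.
Compare {W-β, W-ε}: total 31.
Compare {W-β, W-γ}: total 33.
No size-2 selection does better; minimum is 25.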